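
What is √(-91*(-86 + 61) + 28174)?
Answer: √30449 ≈ 174.50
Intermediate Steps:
√(-91*(-86 + 61) + 28174) = √(-91*(-25) + 28174) = √(2275 + 28174) = √30449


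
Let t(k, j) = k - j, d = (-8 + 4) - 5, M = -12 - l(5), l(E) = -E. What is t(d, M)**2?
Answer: 4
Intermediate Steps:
M = -7 (M = -12 - (-1)*5 = -12 - 1*(-5) = -12 + 5 = -7)
d = -9 (d = -4 - 5 = -9)
t(d, M)**2 = (-9 - 1*(-7))**2 = (-9 + 7)**2 = (-2)**2 = 4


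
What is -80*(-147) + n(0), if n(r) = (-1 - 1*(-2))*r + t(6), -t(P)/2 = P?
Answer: 11748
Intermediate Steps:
t(P) = -2*P
n(r) = -12 + r (n(r) = (-1 - 1*(-2))*r - 2*6 = (-1 + 2)*r - 12 = 1*r - 12 = r - 12 = -12 + r)
-80*(-147) + n(0) = -80*(-147) + (-12 + 0) = 11760 - 12 = 11748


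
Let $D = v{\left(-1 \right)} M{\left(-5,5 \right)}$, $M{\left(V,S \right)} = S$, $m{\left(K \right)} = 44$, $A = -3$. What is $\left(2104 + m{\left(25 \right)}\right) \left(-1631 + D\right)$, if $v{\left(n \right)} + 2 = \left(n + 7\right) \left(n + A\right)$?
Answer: $-3782628$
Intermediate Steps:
$v{\left(n \right)} = -2 + \left(-3 + n\right) \left(7 + n\right)$ ($v{\left(n \right)} = -2 + \left(n + 7\right) \left(n - 3\right) = -2 + \left(7 + n\right) \left(-3 + n\right) = -2 + \left(-3 + n\right) \left(7 + n\right)$)
$D = -130$ ($D = \left(-23 + \left(-1\right)^{2} + 4 \left(-1\right)\right) 5 = \left(-23 + 1 - 4\right) 5 = \left(-26\right) 5 = -130$)
$\left(2104 + m{\left(25 \right)}\right) \left(-1631 + D\right) = \left(2104 + 44\right) \left(-1631 - 130\right) = 2148 \left(-1761\right) = -3782628$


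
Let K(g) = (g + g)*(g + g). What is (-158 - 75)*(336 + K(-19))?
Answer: -414740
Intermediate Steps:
K(g) = 4*g² (K(g) = (2*g)*(2*g) = 4*g²)
(-158 - 75)*(336 + K(-19)) = (-158 - 75)*(336 + 4*(-19)²) = -233*(336 + 4*361) = -233*(336 + 1444) = -233*1780 = -414740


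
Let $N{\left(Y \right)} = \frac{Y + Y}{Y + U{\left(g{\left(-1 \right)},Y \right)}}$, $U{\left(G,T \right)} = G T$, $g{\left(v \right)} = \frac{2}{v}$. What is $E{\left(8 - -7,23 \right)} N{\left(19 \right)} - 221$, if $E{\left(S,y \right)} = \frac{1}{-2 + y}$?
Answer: $- \frac{4643}{21} \approx -221.1$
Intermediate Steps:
$N{\left(Y \right)} = -2$ ($N{\left(Y \right)} = \frac{Y + Y}{Y + \frac{2}{-1} Y} = \frac{2 Y}{Y + 2 \left(-1\right) Y} = \frac{2 Y}{Y - 2 Y} = \frac{2 Y}{\left(-1\right) Y} = 2 Y \left(- \frac{1}{Y}\right) = -2$)
$E{\left(8 - -7,23 \right)} N{\left(19 \right)} - 221 = \frac{1}{-2 + 23} \left(-2\right) - 221 = \frac{1}{21} \left(-2\right) - 221 = - \frac{2}{21} - 221 = - \frac{4643}{21}$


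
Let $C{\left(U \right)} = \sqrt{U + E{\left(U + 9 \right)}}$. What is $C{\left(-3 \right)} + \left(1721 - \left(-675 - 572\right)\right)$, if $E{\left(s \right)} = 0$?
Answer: $2968 + i \sqrt{3} \approx 2968.0 + 1.732 i$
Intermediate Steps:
$C{\left(U \right)} = \sqrt{U}$ ($C{\left(U \right)} = \sqrt{U + 0} = \sqrt{U}$)
$C{\left(-3 \right)} + \left(1721 - \left(-675 - 572\right)\right) = \sqrt{-3} + \left(1721 - \left(-675 - 572\right)\right) = i \sqrt{3} + \left(1721 - -1247\right) = i \sqrt{3} + \left(1721 + 1247\right) = i \sqrt{3} + 2968 = 2968 + i \sqrt{3}$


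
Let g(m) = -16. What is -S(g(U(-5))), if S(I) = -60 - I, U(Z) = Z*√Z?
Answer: 44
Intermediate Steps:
U(Z) = Z^(3/2)
-S(g(U(-5))) = -(-60 - 1*(-16)) = -(-60 + 16) = -1*(-44) = 44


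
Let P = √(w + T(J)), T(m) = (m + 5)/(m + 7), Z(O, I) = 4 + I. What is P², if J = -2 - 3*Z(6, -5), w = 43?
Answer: 175/4 ≈ 43.750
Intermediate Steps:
J = 1 (J = -2 - 3*(4 - 5) = -2 - 3*(-1) = -2 + 3 = 1)
T(m) = (5 + m)/(7 + m)
P = 5*√7/2 (P = √(43 + (5 + 1)/(7 + 1)) = √(43 + 6/8) = √(43 + (⅛)*6) = √(43 + ¾) = √(175/4) = 5*√7/2 ≈ 6.6144)
P² = (5*√7/2)² = 175/4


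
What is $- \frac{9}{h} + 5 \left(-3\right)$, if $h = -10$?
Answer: $- \frac{141}{10} \approx -14.1$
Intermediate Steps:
$- \frac{9}{h} + 5 \left(-3\right) = - \frac{9}{-10} + 5 \left(-3\right) = \left(-9\right) \left(- \frac{1}{10}\right) - 15 = \frac{9}{10} - 15 = - \frac{141}{10}$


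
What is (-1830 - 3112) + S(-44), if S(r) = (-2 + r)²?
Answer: -2826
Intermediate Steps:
(-1830 - 3112) + S(-44) = (-1830 - 3112) + (-2 - 44)² = -4942 + (-46)² = -4942 + 2116 = -2826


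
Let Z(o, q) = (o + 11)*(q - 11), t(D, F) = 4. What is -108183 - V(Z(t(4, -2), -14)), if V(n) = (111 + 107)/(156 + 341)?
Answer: -53767169/497 ≈ -1.0818e+5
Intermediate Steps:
Z(o, q) = (-11 + q)*(11 + o) (Z(o, q) = (11 + o)*(-11 + q) = (-11 + q)*(11 + o))
V(n) = 218/497
-108183 - V(Z(t(4, -2), -14)) = -108183 - 1*218/497 = -108183 - 218/497 = -53767169/497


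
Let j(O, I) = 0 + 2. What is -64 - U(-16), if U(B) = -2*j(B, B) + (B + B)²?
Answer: -1084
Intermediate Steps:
j(O, I) = 2
U(B) = -4 + 4*B² (U(B) = -2*2 + (B + B)² = -4 + (2*B)² = -4 + 4*B²)
-64 - U(-16) = -64 - (-4 + 4*(-16)²) = -64 - (-4 + 4*256) = -64 - (-4 + 1024) = -64 - 1*1020 = -64 - 1020 = -1084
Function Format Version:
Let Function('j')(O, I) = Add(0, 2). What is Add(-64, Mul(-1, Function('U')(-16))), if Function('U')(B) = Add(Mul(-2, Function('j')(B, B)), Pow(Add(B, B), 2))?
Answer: -1084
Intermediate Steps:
Function('j')(O, I) = 2
Function('U')(B) = Add(-4, Mul(4, Pow(B, 2))) (Function('U')(B) = Add(Mul(-2, 2), Pow(Add(B, B), 2)) = Add(-4, Pow(Mul(2, B), 2)) = Add(-4, Mul(4, Pow(B, 2))))
Add(-64, Mul(-1, Function('U')(-16))) = Add(-64, Mul(-1, Add(-4, Mul(4, Pow(-16, 2))))) = Add(-64, Mul(-1, Add(-4, Mul(4, 256)))) = Add(-64, Mul(-1, Add(-4, 1024))) = Add(-64, Mul(-1, 1020)) = Add(-64, -1020) = -1084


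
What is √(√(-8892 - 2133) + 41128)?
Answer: √(41128 + 105*I) ≈ 202.8 + 0.2589*I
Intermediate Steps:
√(√(-8892 - 2133) + 41128) = √(√(-11025) + 41128) = √(105*I + 41128) = √(41128 + 105*I)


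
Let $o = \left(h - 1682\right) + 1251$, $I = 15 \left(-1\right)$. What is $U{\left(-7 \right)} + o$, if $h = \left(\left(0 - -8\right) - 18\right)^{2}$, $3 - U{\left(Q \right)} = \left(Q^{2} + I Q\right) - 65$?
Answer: $-417$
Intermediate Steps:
$I = -15$
$U{\left(Q \right)} = 68 - Q^{2} + 15 Q$ ($U{\left(Q \right)} = 3 - \left(\left(Q^{2} - 15 Q\right) - 65\right) = 3 - \left(-65 + Q^{2} - 15 Q\right) = 3 + \left(65 - Q^{2} + 15 Q\right) = 68 - Q^{2} + 15 Q$)
$h = 100$ ($h = \left(\left(0 + 8\right) - 18\right)^{2} = \left(8 - 18\right)^{2} = \left(-10\right)^{2} = 100$)
$o = -331$ ($o = \left(100 - 1682\right) + 1251 = -1582 + 1251 = -331$)
$U{\left(-7 \right)} + o = \left(68 - \left(-7\right)^{2} + 15 \left(-7\right)\right) - 331 = \left(68 - 49 - 105\right) - 331 = -86 - 331 = -417$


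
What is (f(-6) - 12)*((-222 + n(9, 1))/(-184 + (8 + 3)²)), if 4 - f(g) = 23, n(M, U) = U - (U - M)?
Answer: -2201/21 ≈ -104.81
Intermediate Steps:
n(M, U) = M (n(M, U) = U + (M - U) = M)
f(g) = -19 (f(g) = 4 - 1*23 = 4 - 23 = -19)
(f(-6) - 12)*((-222 + n(9, 1))/(-184 + (8 + 3)²)) = (-19 - 12)*((-222 + 9)/(-184 + (8 + 3)²)) = -(-6603)/(-184 + 11²) = -(-6603)/(-184 + 121) = -(-6603)/(-63) = -(-6603)*(-1)/63 = -31*71/21 = -2201/21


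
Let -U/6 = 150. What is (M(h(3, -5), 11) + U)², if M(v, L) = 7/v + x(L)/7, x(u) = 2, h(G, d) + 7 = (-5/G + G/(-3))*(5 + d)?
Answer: 39753025/49 ≈ 8.1129e+5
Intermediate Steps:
U = -900 (U = -6*150 = -900)
h(G, d) = -7 + (5 + d)*(-5/G - G/3) (h(G, d) = -7 + (-5/G + G/(-3))*(5 + d) = -7 + (-5/G + G*(-⅓))*(5 + d) = -7 + (-5/G - G/3)*(5 + d) = -7 + (5 + d)*(-5/G - G/3))
M(v, L) = 2/7 + 7/v (M(v, L) = 7/v + 2/7 = 2/7 + 7/v)
(M(h(3, -5), 11) + U)² = ((2/7 + 7/(((⅓)*(-75 - 15*(-5) - 1*3*(21 + 5*3 + 3*(-5)))/3))) - 900)² = ((2/7 + 7/(((⅓)*(⅓)*(-75 + 75 - 1*3*(21 + 15 - 15))))) - 900)² = ((2/7 + 7/(((⅓)*(⅓)*(-75 + 75 - 1*3*21)))) - 900)² = ((2/7 + 7/(((⅓)*(⅓)*(-75 + 75 - 63)))) - 900)² = ((2/7 + 7/(((⅓)*(⅓)*(-63)))) - 900)² = ((2/7 + 7/(-7)) - 900)² = ((2/7 + 7*(-⅐)) - 900)² = ((2/7 - 1) - 900)² = (-5/7 - 900)² = (-6305/7)² = 39753025/49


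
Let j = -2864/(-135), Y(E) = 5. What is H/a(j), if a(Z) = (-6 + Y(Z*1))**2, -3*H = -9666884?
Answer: 9666884/3 ≈ 3.2223e+6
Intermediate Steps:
H = 9666884/3 (H = -1/3*(-9666884) = 9666884/3 ≈ 3.2223e+6)
j = 2864/135 (j = -2864*(-1/135) = 2864/135 ≈ 21.215)
a(Z) = 1 (a(Z) = (-6 + 5)**2 = (-1)**2 = 1)
H/a(j) = (9666884/3)/1 = (9666884/3)*1 = 9666884/3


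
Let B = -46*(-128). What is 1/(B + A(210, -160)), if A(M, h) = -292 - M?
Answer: 1/5386 ≈ 0.00018567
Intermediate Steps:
B = 5888
1/(B + A(210, -160)) = 1/(5888 + (-292 - 1*210)) = 1/(5888 + (-292 - 210)) = 1/(5888 - 502) = 1/5386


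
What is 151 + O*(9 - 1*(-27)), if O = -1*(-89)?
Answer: 3355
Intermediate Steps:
O = 89
151 + O*(9 - 1*(-27)) = 151 + 89*(9 - 1*(-27)) = 151 + 89*(9 + 27) = 151 + 89*36 = 151 + 3204 = 3355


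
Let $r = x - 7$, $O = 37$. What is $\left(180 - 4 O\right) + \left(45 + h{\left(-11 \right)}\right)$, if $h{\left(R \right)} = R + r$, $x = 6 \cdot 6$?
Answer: $95$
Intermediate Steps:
$x = 36$
$r = 29$ ($r = 36 - 7 = 29$)
$h{\left(R \right)} = 29 + R$ ($h{\left(R \right)} = R + 29 = 29 + R$)
$\left(180 - 4 O\right) + \left(45 + h{\left(-11 \right)}\right) = \left(180 - 148\right) + \left(45 + \left(29 - 11\right)\right) = \left(180 - 148\right) + \left(45 + 18\right) = 32 + 63 = 95$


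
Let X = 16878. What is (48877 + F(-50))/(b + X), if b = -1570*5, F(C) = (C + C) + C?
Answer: 48727/9028 ≈ 5.3973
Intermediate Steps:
F(C) = 3*C (F(C) = 2*C + C = 3*C)
b = -7850
(48877 + F(-50))/(b + X) = (48877 + 3*(-50))/(-7850 + 16878) = (48877 - 150)/9028 = 48727*(1/9028) = 48727/9028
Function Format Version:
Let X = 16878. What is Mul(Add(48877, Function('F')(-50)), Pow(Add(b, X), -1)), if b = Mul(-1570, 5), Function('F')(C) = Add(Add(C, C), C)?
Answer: Rational(48727, 9028) ≈ 5.3973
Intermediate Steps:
Function('F')(C) = Mul(3, C) (Function('F')(C) = Add(Mul(2, C), C) = Mul(3, C))
b = -7850
Mul(Add(48877, Function('F')(-50)), Pow(Add(b, X), -1)) = Mul(Add(48877, Mul(3, -50)), Pow(Add(-7850, 16878), -1)) = Mul(Add(48877, -150), Pow(9028, -1)) = Mul(48727, Rational(1, 9028)) = Rational(48727, 9028)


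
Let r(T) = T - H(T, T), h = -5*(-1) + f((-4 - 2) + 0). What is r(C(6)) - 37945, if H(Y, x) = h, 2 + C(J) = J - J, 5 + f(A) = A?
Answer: -37941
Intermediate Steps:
f(A) = -5 + A
C(J) = -2 (C(J) = -2 + (J - J) = -2 + 0 = -2)
h = -6 (h = -5*(-1) + (-5 + ((-4 - 2) + 0)) = 5 + (-5 + (-6 + 0)) = 5 + (-5 - 6) = 5 - 11 = -6)
H(Y, x) = -6
r(T) = 6 + T (r(T) = T - 1*(-6) = T + 6 = 6 + T)
r(C(6)) - 37945 = (6 - 2) - 37945 = 4 - 37945 = -37941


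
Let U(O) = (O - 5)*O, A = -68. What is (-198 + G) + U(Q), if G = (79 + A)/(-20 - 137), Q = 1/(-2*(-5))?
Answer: -3117393/15700 ≈ -198.56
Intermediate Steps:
Q = ⅒ (Q = 1/10 = ⅒ ≈ 0.10000)
U(O) = O*(-5 + O) (U(O) = (-5 + O)*O = O*(-5 + O))
G = -11/157 (G = (79 - 68)/(-20 - 137) = 11/(-157) = 11*(-1/157) = -11/157 ≈ -0.070064)
(-198 + G) + U(Q) = (-198 - 11/157) + (-5 + ⅒)/10 = -31097/157 + (⅒)*(-49/10) = -31097/157 - 49/100 = -3117393/15700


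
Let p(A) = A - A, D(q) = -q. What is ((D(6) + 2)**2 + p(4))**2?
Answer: 256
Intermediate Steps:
p(A) = 0
((D(6) + 2)**2 + p(4))**2 = ((-1*6 + 2)**2 + 0)**2 = ((-6 + 2)**2 + 0)**2 = ((-4)**2 + 0)**2 = (16 + 0)**2 = 16**2 = 256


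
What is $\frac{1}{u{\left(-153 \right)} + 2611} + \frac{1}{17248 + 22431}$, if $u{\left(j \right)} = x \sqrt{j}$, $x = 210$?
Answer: $\frac{16738070}{76890085237} - \frac{90 i \sqrt{17}}{1937803} \approx 0.00021769 - 0.0001915 i$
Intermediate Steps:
$u{\left(j \right)} = 210 \sqrt{j}$
$\frac{1}{u{\left(-153 \right)} + 2611} + \frac{1}{17248 + 22431} = \frac{1}{210 \sqrt{-153} + 2611} + \frac{1}{17248 + 22431} = \frac{1}{210 \cdot 3 i \sqrt{17} + 2611} + \frac{1}{39679} = \frac{1}{630 i \sqrt{17} + 2611} + \frac{1}{39679} = \frac{1}{2611 + 630 i \sqrt{17}} + \frac{1}{39679} = \frac{1}{39679} + \frac{1}{2611 + 630 i \sqrt{17}}$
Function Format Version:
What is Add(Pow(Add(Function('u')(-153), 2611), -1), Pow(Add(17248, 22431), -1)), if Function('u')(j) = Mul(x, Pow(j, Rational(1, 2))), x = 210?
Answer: Add(Rational(16738070, 76890085237), Mul(Rational(-90, 1937803), I, Pow(17, Rational(1, 2)))) ≈ Add(0.00021769, Mul(-0.00019150, I))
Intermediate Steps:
Function('u')(j) = Mul(210, Pow(j, Rational(1, 2)))
Add(Pow(Add(Function('u')(-153), 2611), -1), Pow(Add(17248, 22431), -1)) = Add(Pow(Add(Mul(210, Pow(-153, Rational(1, 2))), 2611), -1), Pow(Add(17248, 22431), -1)) = Add(Pow(Add(Mul(210, Mul(3, I, Pow(17, Rational(1, 2)))), 2611), -1), Pow(39679, -1)) = Add(Pow(Add(Mul(630, I, Pow(17, Rational(1, 2))), 2611), -1), Rational(1, 39679)) = Add(Pow(Add(2611, Mul(630, I, Pow(17, Rational(1, 2)))), -1), Rational(1, 39679)) = Add(Rational(1, 39679), Pow(Add(2611, Mul(630, I, Pow(17, Rational(1, 2)))), -1))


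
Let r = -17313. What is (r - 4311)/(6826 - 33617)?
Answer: 21624/26791 ≈ 0.80714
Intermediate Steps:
(r - 4311)/(6826 - 33617) = (-17313 - 4311)/(6826 - 33617) = -21624/(-26791) = -21624*(-1/26791) = 21624/26791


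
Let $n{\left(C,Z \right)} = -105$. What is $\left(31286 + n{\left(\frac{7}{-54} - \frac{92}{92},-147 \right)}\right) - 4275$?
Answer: $26906$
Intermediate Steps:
$\left(31286 + n{\left(\frac{7}{-54} - \frac{92}{92},-147 \right)}\right) - 4275 = \left(31286 - 105\right) - 4275 = 31181 - 4275 = 26906$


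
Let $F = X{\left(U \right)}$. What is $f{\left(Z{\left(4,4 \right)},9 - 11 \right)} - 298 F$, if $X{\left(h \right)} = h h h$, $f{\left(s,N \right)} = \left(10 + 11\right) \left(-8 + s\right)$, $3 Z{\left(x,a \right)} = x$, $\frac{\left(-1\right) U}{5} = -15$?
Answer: $-125718890$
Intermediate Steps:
$U = 75$ ($U = \left(-5\right) \left(-15\right) = 75$)
$Z{\left(x,a \right)} = \frac{x}{3}$
$f{\left(s,N \right)} = -168 + 21 s$ ($f{\left(s,N \right)} = 21 \left(-8 + s\right) = -168 + 21 s$)
$X{\left(h \right)} = h^{3}$ ($X{\left(h \right)} = h^{2} h = h^{3}$)
$F = 421875$ ($F = 75^{3} = 421875$)
$f{\left(Z{\left(4,4 \right)},9 - 11 \right)} - 298 F = \left(-168 + 21 \cdot \frac{1}{3} \cdot 4\right) - 125718750 = \left(-168 + 21 \cdot \frac{4}{3}\right) - 125718750 = \left(-168 + 28\right) - 125718750 = -140 - 125718750 = -125718890$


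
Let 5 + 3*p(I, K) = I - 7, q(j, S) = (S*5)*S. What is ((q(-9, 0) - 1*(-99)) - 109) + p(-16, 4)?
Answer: -58/3 ≈ -19.333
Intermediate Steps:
q(j, S) = 5*S² (q(j, S) = (5*S)*S = 5*S²)
p(I, K) = -4 + I/3 (p(I, K) = -5/3 + (I - 7)/3 = -5/3 + (-7 + I)/3 = -5/3 + (-7/3 + I/3) = -4 + I/3)
((q(-9, 0) - 1*(-99)) - 109) + p(-16, 4) = ((5*0² - 1*(-99)) - 109) + (-4 + (⅓)*(-16)) = ((5*0 + 99) - 109) + (-4 - 16/3) = ((0 + 99) - 109) - 28/3 = (99 - 109) - 28/3 = -10 - 28/3 = -58/3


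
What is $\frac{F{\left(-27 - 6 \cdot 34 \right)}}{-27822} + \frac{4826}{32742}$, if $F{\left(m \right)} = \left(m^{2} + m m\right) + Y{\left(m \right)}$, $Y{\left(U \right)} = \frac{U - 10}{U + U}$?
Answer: $- \frac{28747007449}{7793665572} \approx -3.6885$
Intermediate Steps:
$Y{\left(U \right)} = \frac{-10 + U}{2 U}$
$F{\left(m \right)} = 2 m^{2} + \frac{-10 + m}{2 m}$ ($F{\left(m \right)} = \left(m^{2} + m m\right) + \frac{-10 + m}{2 m} = \left(m^{2} + m^{2}\right) + \frac{-10 + m}{2 m} = 2 m^{2} + \frac{-10 + m}{2 m}$)
$\frac{F{\left(-27 - 6 \cdot 34 \right)}}{-27822} + \frac{4826}{32742} = \frac{\frac{1}{2} \frac{1}{-27 - 6 \cdot 34} \left(-10 - \left(27 + 6 \cdot 34\right) + 4 \left(-27 - 6 \cdot 34\right)^{3}\right)}{-27822} + \frac{4826}{32742} = \frac{-10 - 231 + 4 \left(-27 - 204\right)^{3}}{2 \left(-27 - 204\right)} \left(- \frac{1}{27822}\right) + 4826 \cdot \frac{1}{32742} = \frac{-10 - 231 + 4 \left(-27 - 204\right)^{3}}{2 \left(-27 - 204\right)} \left(- \frac{1}{27822}\right) + \frac{2413}{16371} = \frac{-10 - 231 + 4 \left(-231\right)^{3}}{2 \left(-231\right)} \left(- \frac{1}{27822}\right) + \frac{2413}{16371} = \frac{1}{2} \left(- \frac{1}{231}\right) \left(-10 - 231 + 4 \left(-12326391\right)\right) \left(- \frac{1}{27822}\right) + \frac{2413}{16371} = \frac{1}{2} \left(- \frac{1}{231}\right) \left(-10 - 231 - 49305564\right) \left(- \frac{1}{27822}\right) + \frac{2413}{16371} = \frac{1}{2} \left(- \frac{1}{231}\right) \left(-49305805\right) \left(- \frac{1}{27822}\right) + \frac{2413}{16371} = \frac{49305805}{462} \left(- \frac{1}{27822}\right) + \frac{2413}{16371} = - \frac{49305805}{12853764} + \frac{2413}{16371} = - \frac{28747007449}{7793665572}$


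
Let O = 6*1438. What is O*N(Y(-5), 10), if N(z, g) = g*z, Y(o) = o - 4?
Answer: -776520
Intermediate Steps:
Y(o) = -4 + o
O = 8628
O*N(Y(-5), 10) = 8628*(10*(-4 - 5)) = 8628*(10*(-9)) = 8628*(-90) = -776520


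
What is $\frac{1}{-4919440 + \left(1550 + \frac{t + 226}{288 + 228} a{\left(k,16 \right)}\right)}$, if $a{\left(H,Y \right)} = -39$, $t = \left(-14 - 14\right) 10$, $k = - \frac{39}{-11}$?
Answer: $- \frac{86}{422938189} \approx -2.0334 \cdot 10^{-7}$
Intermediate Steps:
$k = \frac{39}{11}$ ($k = \left(-39\right) \left(- \frac{1}{11}\right) = \frac{39}{11} \approx 3.5455$)
$t = -280$ ($t = \left(-28\right) 10 = -280$)
$\frac{1}{-4919440 + \left(1550 + \frac{t + 226}{288 + 228} a{\left(k,16 \right)}\right)} = \frac{1}{-4919440 + \left(1550 + \frac{-280 + 226}{288 + 228} \left(-39\right)\right)} = \frac{1}{-4919440 + \left(1550 + - \frac{54}{516} \left(-39\right)\right)} = \frac{1}{-4919440 + \left(1550 + \left(-54\right) \frac{1}{516} \left(-39\right)\right)} = \frac{1}{-4919440 + \left(1550 - - \frac{351}{86}\right)} = \frac{1}{-4919440 + \left(1550 + \frac{351}{86}\right)} = \frac{1}{-4919440 + \frac{133651}{86}} = \frac{1}{- \frac{422938189}{86}} = - \frac{86}{422938189}$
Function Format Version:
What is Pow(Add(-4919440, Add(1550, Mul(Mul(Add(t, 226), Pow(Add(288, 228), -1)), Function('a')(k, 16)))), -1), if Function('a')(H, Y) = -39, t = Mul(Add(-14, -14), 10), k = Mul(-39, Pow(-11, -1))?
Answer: Rational(-86, 422938189) ≈ -2.0334e-7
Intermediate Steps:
k = Rational(39, 11) (k = Mul(-39, Rational(-1, 11)) = Rational(39, 11) ≈ 3.5455)
t = -280 (t = Mul(-28, 10) = -280)
Pow(Add(-4919440, Add(1550, Mul(Mul(Add(t, 226), Pow(Add(288, 228), -1)), Function('a')(k, 16)))), -1) = Pow(Add(-4919440, Add(1550, Mul(Mul(Add(-280, 226), Pow(Add(288, 228), -1)), -39))), -1) = Pow(Add(-4919440, Add(1550, Mul(Mul(-54, Pow(516, -1)), -39))), -1) = Pow(Add(-4919440, Add(1550, Mul(Mul(-54, Rational(1, 516)), -39))), -1) = Pow(Add(-4919440, Add(1550, Mul(Rational(-9, 86), -39))), -1) = Pow(Add(-4919440, Add(1550, Rational(351, 86))), -1) = Pow(Add(-4919440, Rational(133651, 86)), -1) = Pow(Rational(-422938189, 86), -1) = Rational(-86, 422938189)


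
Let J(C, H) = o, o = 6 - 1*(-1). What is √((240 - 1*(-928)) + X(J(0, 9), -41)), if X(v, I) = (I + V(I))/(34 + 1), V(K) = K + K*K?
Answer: √1486765/35 ≈ 34.838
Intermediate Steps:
o = 7 (o = 6 + 1 = 7)
V(K) = K + K²
J(C, H) = 7
X(v, I) = I/35 + I*(1 + I)/35 (X(v, I) = (I + I*(1 + I))/(34 + 1) = (I + I*(1 + I))/35 = (I + I*(1 + I))*(1/35) = I/35 + I*(1 + I)/35)
√((240 - 1*(-928)) + X(J(0, 9), -41)) = √((240 - 1*(-928)) + (1/35)*(-41)*(2 - 41)) = √((240 + 928) + (1/35)*(-41)*(-39)) = √(1168 + 1599/35) = √(42479/35) = √1486765/35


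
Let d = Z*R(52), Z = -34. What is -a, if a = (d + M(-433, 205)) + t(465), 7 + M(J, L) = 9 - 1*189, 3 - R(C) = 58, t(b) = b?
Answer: -2148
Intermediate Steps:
R(C) = -55 (R(C) = 3 - 1*58 = 3 - 58 = -55)
M(J, L) = -187 (M(J, L) = -7 + (9 - 1*189) = -7 + (9 - 189) = -7 - 180 = -187)
d = 1870 (d = -34*(-55) = 1870)
a = 2148 (a = (1870 - 187) + 465 = 1683 + 465 = 2148)
-a = -1*2148 = -2148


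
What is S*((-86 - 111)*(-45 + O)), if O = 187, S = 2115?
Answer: -59165010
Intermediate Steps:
S*((-86 - 111)*(-45 + O)) = 2115*((-86 - 111)*(-45 + 187)) = 2115*(-197*142) = 2115*(-27974) = -59165010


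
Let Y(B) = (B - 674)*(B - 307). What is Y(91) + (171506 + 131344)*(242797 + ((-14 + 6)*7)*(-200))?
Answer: 76923117378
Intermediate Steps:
Y(B) = (-674 + B)*(-307 + B)
Y(91) + (171506 + 131344)*(242797 + ((-14 + 6)*7)*(-200)) = (206918 + 91² - 981*91) + (171506 + 131344)*(242797 + ((-14 + 6)*7)*(-200)) = (206918 + 8281 - 89271) + 302850*(242797 - 8*7*(-200)) = 125928 + 302850*(242797 - 56*(-200)) = 125928 + 302850*(242797 + 11200) = 125928 + 302850*253997 = 125928 + 76922991450 = 76923117378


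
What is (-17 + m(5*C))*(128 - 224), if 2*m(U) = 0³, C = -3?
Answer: 1632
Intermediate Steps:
m(U) = 0 (m(U) = (½)*0³ = (½)*0 = 0)
(-17 + m(5*C))*(128 - 224) = (-17 + 0)*(128 - 224) = -17*(-96) = 1632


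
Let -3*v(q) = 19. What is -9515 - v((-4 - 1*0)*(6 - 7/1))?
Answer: -28526/3 ≈ -9508.7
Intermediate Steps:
v(q) = -19/3 (v(q) = -⅓*19 = -19/3)
-9515 - v((-4 - 1*0)*(6 - 7/1)) = -9515 - 1*(-19/3) = -9515 + 19/3 = -28526/3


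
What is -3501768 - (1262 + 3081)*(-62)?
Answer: -3232502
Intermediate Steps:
-3501768 - (1262 + 3081)*(-62) = -3501768 - 4343*(-62) = -3501768 - 1*(-269266) = -3501768 + 269266 = -3232502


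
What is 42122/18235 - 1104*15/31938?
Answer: 173886806/97064905 ≈ 1.7914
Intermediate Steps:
42122/18235 - 1104*15/31938 = 42122*(1/18235) - 16560*1/31938 = 42122/18235 - 2760/5323 = 173886806/97064905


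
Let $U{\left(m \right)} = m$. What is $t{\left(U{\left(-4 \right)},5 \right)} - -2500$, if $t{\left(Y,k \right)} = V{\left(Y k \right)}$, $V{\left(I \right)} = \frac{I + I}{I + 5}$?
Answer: $\frac{7508}{3} \approx 2502.7$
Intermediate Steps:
$V{\left(I \right)} = \frac{2 I}{5 + I}$
$t{\left(Y,k \right)} = \frac{2 Y k}{5 + Y k}$
$t{\left(U{\left(-4 \right)},5 \right)} - -2500 = 2 \left(-4\right) 5 \frac{1}{5 - 20} - -2500 = 2 \left(-4\right) 5 \frac{1}{5 - 20} + 2500 = 2 \left(-4\right) 5 \frac{1}{-15} + 2500 = 2 \left(-4\right) 5 \left(- \frac{1}{15}\right) + 2500 = \frac{8}{3} + 2500 = \frac{7508}{3}$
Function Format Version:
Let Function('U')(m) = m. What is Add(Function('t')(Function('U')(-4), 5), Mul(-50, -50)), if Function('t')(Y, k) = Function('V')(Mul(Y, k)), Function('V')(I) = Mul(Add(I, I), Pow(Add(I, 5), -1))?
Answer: Rational(7508, 3) ≈ 2502.7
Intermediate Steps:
Function('V')(I) = Mul(2, I, Pow(Add(5, I), -1)) (Function('V')(I) = Mul(Mul(2, I), Pow(Add(5, I), -1)) = Mul(2, I, Pow(Add(5, I), -1)))
Function('t')(Y, k) = Mul(2, Y, k, Pow(Add(5, Mul(Y, k)), -1)) (Function('t')(Y, k) = Mul(2, Mul(Y, k), Pow(Add(5, Mul(Y, k)), -1)) = Mul(2, Y, k, Pow(Add(5, Mul(Y, k)), -1)))
Add(Function('t')(Function('U')(-4), 5), Mul(-50, -50)) = Add(Mul(2, -4, 5, Pow(Add(5, Mul(-4, 5)), -1)), Mul(-50, -50)) = Add(Mul(2, -4, 5, Pow(Add(5, -20), -1)), 2500) = Add(Mul(2, -4, 5, Pow(-15, -1)), 2500) = Add(Mul(2, -4, 5, Rational(-1, 15)), 2500) = Add(Rational(8, 3), 2500) = Rational(7508, 3)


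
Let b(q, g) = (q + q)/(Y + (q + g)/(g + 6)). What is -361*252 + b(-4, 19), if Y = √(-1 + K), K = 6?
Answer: -2638158/29 - 50*√5/29 ≈ -90975.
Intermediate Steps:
Y = √5 (Y = √(-1 + 6) = √5 ≈ 2.2361)
b(q, g) = 2*q/(√5 + (g + q)/(6 + g)) (b(q, g) = (q + q)/(√5 + (q + g)/(g + 6)) = (2*q)/(√5 + (g + q)/(6 + g)) = 2*q/(√5 + (g + q)/(6 + g)))
-361*252 + b(-4, 19) = -361*252 + 2*(-4)*(6 + 19)/(19 - 4 + 6*√5 + 19*√5) = -90972 + 2*(-4)*25/(15 + 25*√5) = -90972 - 200/(15 + 25*√5)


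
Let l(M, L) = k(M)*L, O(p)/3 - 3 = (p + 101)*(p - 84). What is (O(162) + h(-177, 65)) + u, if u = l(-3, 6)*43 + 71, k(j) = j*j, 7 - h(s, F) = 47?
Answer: 63904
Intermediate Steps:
h(s, F) = -40 (h(s, F) = 7 - 1*47 = 7 - 47 = -40)
k(j) = j**2
O(p) = 9 + 3*(-84 + p)*(101 + p) (O(p) = 9 + 3*((p + 101)*(p - 84)) = 9 + 3*((101 + p)*(-84 + p)) = 9 + 3*((-84 + p)*(101 + p)) = 9 + 3*(-84 + p)*(101 + p))
l(M, L) = L*M**2 (l(M, L) = M**2*L = L*M**2)
u = 2393 (u = (6*(-3)**2)*43 + 71 = (6*9)*43 + 71 = 54*43 + 71 = 2322 + 71 = 2393)
(O(162) + h(-177, 65)) + u = ((-25443 + 3*162**2 + 51*162) - 40) + 2393 = ((-25443 + 3*26244 + 8262) - 40) + 2393 = ((-25443 + 78732 + 8262) - 40) + 2393 = (61551 - 40) + 2393 = 61511 + 2393 = 63904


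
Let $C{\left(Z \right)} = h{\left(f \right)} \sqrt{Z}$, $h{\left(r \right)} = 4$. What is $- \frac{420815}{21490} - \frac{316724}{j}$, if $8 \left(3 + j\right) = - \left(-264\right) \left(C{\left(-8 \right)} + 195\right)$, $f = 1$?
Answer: $\frac{- 2777379 \sqrt{2} + 237827021 i}{12894 \left(- 268 i + 11 \sqrt{2}\right)} \approx -68.658 + 2.8487 i$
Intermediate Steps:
$C{\left(Z \right)} = 4 \sqrt{Z}$
$j = 6432 + 264 i \sqrt{2}$ ($j = -3 + \frac{\left(-1\right) \left(- 264 \left(4 \sqrt{-8} + 195\right)\right)}{8} = -3 + \frac{\left(-1\right) \left(- 264 \left(4 \cdot 2 i \sqrt{2} + 195\right)\right)}{8} = -3 + \frac{\left(-1\right) \left(- 264 \left(8 i \sqrt{2} + 195\right)\right)}{8} = -3 + \frac{\left(-1\right) \left(- 264 \left(195 + 8 i \sqrt{2}\right)\right)}{8} = -3 + \frac{\left(-1\right) \left(-51480 - 2112 i \sqrt{2}\right)}{8} = -3 + \frac{51480 + 2112 i \sqrt{2}}{8} = -3 + \left(6435 + 264 i \sqrt{2}\right) = 6432 + 264 i \sqrt{2} \approx 6432.0 + 373.35 i$)
$- \frac{420815}{21490} - \frac{316724}{j} = - \frac{420815}{21490} - \frac{316724}{6432 + 264 i \sqrt{2}} = \left(-420815\right) \frac{1}{21490} - \frac{316724}{6432 + 264 i \sqrt{2}} = - \frac{84163}{4298} - \frac{316724}{6432 + 264 i \sqrt{2}}$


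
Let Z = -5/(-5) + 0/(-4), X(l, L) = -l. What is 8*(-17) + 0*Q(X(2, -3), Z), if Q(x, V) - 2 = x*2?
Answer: -136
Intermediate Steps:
Z = 1 (Z = -5*(-⅕) + 0*(-¼) = 1 + 0 = 1)
Q(x, V) = 2 + 2*x (Q(x, V) = 2 + x*2 = 2 + 2*x)
8*(-17) + 0*Q(X(2, -3), Z) = 8*(-17) + 0*(2 + 2*(-1*2)) = -136 + 0*(2 + 2*(-2)) = -136 + 0*(2 - 4) = -136 + 0*(-2) = -136 + 0 = -136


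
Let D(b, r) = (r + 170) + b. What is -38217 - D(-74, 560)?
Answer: -38873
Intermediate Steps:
D(b, r) = 170 + b + r (D(b, r) = (170 + r) + b = 170 + b + r)
-38217 - D(-74, 560) = -38217 - (170 - 74 + 560) = -38217 - 1*656 = -38217 - 656 = -38873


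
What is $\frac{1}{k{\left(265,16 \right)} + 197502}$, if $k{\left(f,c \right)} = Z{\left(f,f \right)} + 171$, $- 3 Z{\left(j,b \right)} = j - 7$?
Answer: $\frac{1}{197587} \approx 5.0611 \cdot 10^{-6}$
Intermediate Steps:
$Z{\left(j,b \right)} = \frac{7}{3} - \frac{j}{3}$ ($Z{\left(j,b \right)} = - \frac{j - 7}{3} = - \frac{-7 + j}{3} = \frac{7}{3} - \frac{j}{3}$)
$k{\left(f,c \right)} = \frac{520}{3} - \frac{f}{3}$ ($k{\left(f,c \right)} = \left(\frac{7}{3} - \frac{f}{3}\right) + 171 = \frac{520}{3} - \frac{f}{3}$)
$\frac{1}{k{\left(265,16 \right)} + 197502} = \frac{1}{\left(\frac{520}{3} - \frac{265}{3}\right) + 197502} = \frac{1}{85 + 197502} = \frac{1}{197587}$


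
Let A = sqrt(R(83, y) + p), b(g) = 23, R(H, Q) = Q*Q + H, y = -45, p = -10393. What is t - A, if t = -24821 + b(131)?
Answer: -24798 - I*sqrt(8285) ≈ -24798.0 - 91.022*I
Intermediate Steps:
R(H, Q) = H + Q**2 (R(H, Q) = Q**2 + H = H + Q**2)
A = I*sqrt(8285) (A = sqrt((83 + (-45)**2) - 10393) = sqrt((83 + 2025) - 10393) = sqrt(2108 - 10393) = sqrt(-8285) = I*sqrt(8285) ≈ 91.022*I)
t = -24798 (t = -24821 + 23 = -24798)
t - A = -24798 - I*sqrt(8285)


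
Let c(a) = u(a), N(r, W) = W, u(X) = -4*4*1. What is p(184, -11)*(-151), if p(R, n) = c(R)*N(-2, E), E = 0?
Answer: 0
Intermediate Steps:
u(X) = -16 (u(X) = -16*1 = -16)
c(a) = -16
p(R, n) = 0 (p(R, n) = -16*0 = 0)
p(184, -11)*(-151) = 0*(-151) = 0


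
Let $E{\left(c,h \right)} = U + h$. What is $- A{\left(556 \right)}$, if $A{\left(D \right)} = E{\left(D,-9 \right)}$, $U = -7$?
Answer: $16$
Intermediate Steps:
$E{\left(c,h \right)} = -7 + h$
$A{\left(D \right)} = -16$ ($A{\left(D \right)} = -7 - 9 = -16$)
$- A{\left(556 \right)} = \left(-1\right) \left(-16\right) = 16$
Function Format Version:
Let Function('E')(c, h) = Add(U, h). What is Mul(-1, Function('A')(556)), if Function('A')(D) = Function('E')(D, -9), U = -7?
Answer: 16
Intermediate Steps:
Function('E')(c, h) = Add(-7, h)
Function('A')(D) = -16 (Function('A')(D) = Add(-7, -9) = -16)
Mul(-1, Function('A')(556)) = Mul(-1, -16) = 16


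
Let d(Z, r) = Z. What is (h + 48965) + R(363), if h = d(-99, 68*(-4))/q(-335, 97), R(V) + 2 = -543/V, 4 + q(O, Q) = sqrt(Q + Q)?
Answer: 527242480/10769 - 99*sqrt(194)/178 ≈ 48952.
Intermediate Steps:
q(O, Q) = -4 + sqrt(2)*sqrt(Q) (q(O, Q) = -4 + sqrt(Q + Q) = -4 + sqrt(2*Q) = -4 + sqrt(2)*sqrt(Q))
R(V) = -2 - 543/V
h = -99/(-4 + sqrt(194)) (h = -99/(-4 + sqrt(2)*sqrt(97)) = -99/(-4 + sqrt(194)) ≈ -9.9714)
(h + 48965) + R(363) = ((-198/89 - 99*sqrt(194)/178) + 48965) + (-2 - 543/363) = (4357687/89 - 99*sqrt(194)/178) + (-2 - 543*1/363) = (4357687/89 - 99*sqrt(194)/178) + (-2 - 181/121) = (4357687/89 - 99*sqrt(194)/178) - 423/121 = 527242480/10769 - 99*sqrt(194)/178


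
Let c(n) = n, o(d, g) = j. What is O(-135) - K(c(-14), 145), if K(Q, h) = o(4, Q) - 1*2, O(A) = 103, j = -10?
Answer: 115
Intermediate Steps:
o(d, g) = -10
K(Q, h) = -12 (K(Q, h) = -10 - 1*2 = -10 - 2 = -12)
O(-135) - K(c(-14), 145) = 103 - 1*(-12) = 103 + 12 = 115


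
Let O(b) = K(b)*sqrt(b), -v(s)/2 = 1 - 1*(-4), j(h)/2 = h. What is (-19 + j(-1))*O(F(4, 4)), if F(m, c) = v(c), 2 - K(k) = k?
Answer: -252*I*sqrt(10) ≈ -796.89*I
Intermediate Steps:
j(h) = 2*h
v(s) = -10 (v(s) = -2*(1 - 1*(-4)) = -2*(1 + 4) = -2*5 = -10)
K(k) = 2 - k
F(m, c) = -10
O(b) = sqrt(b)*(2 - b) (O(b) = (2 - b)*sqrt(b) = sqrt(b)*(2 - b))
(-19 + j(-1))*O(F(4, 4)) = (-19 + 2*(-1))*(sqrt(-10)*(2 - 1*(-10))) = (-19 - 2)*((I*sqrt(10))*(2 + 10)) = -21*I*sqrt(10)*12 = -252*I*sqrt(10)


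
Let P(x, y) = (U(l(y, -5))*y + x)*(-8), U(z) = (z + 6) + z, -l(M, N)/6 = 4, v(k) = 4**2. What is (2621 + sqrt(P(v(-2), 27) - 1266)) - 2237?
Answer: 384 + sqrt(7678) ≈ 471.62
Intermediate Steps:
v(k) = 16
l(M, N) = -24 (l(M, N) = -6*4 = -24)
U(z) = 6 + 2*z (U(z) = (6 + z) + z = 6 + 2*z)
P(x, y) = -8*x + 336*y (P(x, y) = ((6 + 2*(-24))*y + x)*(-8) = ((6 - 48)*y + x)*(-8) = (-42*y + x)*(-8) = (x - 42*y)*(-8) = -8*x + 336*y)
(2621 + sqrt(P(v(-2), 27) - 1266)) - 2237 = (2621 + sqrt((-8*16 + 336*27) - 1266)) - 2237 = (2621 + sqrt((-128 + 9072) - 1266)) - 2237 = (2621 + sqrt(8944 - 1266)) - 2237 = (2621 + sqrt(7678)) - 2237 = 384 + sqrt(7678)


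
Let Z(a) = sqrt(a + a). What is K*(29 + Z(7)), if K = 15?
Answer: 435 + 15*sqrt(14) ≈ 491.13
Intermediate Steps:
Z(a) = sqrt(2)*sqrt(a) (Z(a) = sqrt(2*a) = sqrt(2)*sqrt(a))
K*(29 + Z(7)) = 15*(29 + sqrt(2)*sqrt(7)) = 15*(29 + sqrt(14)) = 435 + 15*sqrt(14)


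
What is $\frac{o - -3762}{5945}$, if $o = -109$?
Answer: $\frac{3653}{5945} \approx 0.61447$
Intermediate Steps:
$\frac{o - -3762}{5945} = \frac{-109 - -3762}{5945} = \left(-109 + 3762\right) \frac{1}{5945} = 3653 \cdot \frac{1}{5945} = \frac{3653}{5945}$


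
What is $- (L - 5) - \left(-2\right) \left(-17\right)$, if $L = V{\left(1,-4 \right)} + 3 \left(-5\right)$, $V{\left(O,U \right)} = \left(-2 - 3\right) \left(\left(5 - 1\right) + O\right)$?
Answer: $11$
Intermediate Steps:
$V{\left(O,U \right)} = -20 - 5 O$ ($V{\left(O,U \right)} = - 5 \left(4 + O\right) = -20 - 5 O$)
$L = -40$ ($L = \left(-20 - 5\right) + 3 \left(-5\right) = \left(-20 - 5\right) - 15 = -25 - 15 = -40$)
$- (L - 5) - \left(-2\right) \left(-17\right) = - (-40 - 5) - \left(-2\right) \left(-17\right) = \left(-1\right) \left(-45\right) - 34 = 45 - 34 = 11$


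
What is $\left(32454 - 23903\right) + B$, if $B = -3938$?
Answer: $4613$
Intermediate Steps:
$\left(32454 - 23903\right) + B = \left(32454 - 23903\right) - 3938 = 8551 - 3938 = 4613$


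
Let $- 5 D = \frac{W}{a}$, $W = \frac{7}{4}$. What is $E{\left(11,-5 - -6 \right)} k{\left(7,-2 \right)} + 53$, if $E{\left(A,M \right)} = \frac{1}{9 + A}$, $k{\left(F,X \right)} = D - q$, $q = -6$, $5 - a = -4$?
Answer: $\frac{191873}{3600} \approx 53.298$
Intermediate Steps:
$a = 9$ ($a = 5 - -4 = 5 + 4 = 9$)
$W = \frac{7}{4}$ ($W = 7 \cdot \frac{1}{4} = \frac{7}{4} \approx 1.75$)
$D = - \frac{7}{180}$ ($D = - \frac{\frac{7}{4} \cdot \frac{1}{9}}{5} = \left(- \frac{1}{5}\right) \frac{7}{36} = - \frac{7}{180} \approx -0.038889$)
$k{\left(F,X \right)} = \frac{1073}{180}$ ($k{\left(F,X \right)} = - \frac{7}{180} - -6 = - \frac{7}{180} + 6 = \frac{1073}{180}$)
$E{\left(11,-5 - -6 \right)} k{\left(7,-2 \right)} + 53 = \frac{1}{9 + 11} \cdot \frac{1073}{180} + 53 = \frac{1}{20} \cdot \frac{1073}{180} + 53 = \frac{1073}{3600} + 53 = \frac{191873}{3600}$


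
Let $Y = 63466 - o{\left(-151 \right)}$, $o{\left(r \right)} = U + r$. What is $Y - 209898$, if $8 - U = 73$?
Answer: $-146216$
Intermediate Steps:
$U = -65$ ($U = 8 - 73 = -65$)
$o{\left(r \right)} = -65 + r$
$Y = 63682$ ($Y = 63466 - \left(-65 - 151\right) = 63466 - -216 = 63466 + 216 = 63682$)
$Y - 209898 = 63682 - 209898 = -146216$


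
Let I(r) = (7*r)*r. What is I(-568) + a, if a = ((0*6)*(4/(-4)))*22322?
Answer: 2258368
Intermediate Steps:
I(r) = 7*r²
a = 0 (a = (0*(4*(-¼)))*22322 = (0*(-1))*22322 = 0*22322 = 0)
I(-568) + a = 7*(-568)² + 0 = 7*322624 + 0 = 2258368 + 0 = 2258368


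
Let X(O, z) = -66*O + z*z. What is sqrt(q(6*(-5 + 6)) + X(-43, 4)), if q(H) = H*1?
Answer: 2*sqrt(715) ≈ 53.479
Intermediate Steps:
q(H) = H
X(O, z) = z**2 - 66*O (X(O, z) = -66*O + z**2 = z**2 - 66*O)
sqrt(q(6*(-5 + 6)) + X(-43, 4)) = sqrt(6*(-5 + 6) + (4**2 - 66*(-43))) = sqrt(6*1 + (16 + 2838)) = sqrt(6 + 2854) = sqrt(2860) = 2*sqrt(715)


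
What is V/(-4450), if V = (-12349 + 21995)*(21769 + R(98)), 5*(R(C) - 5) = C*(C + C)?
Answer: -617720194/11125 ≈ -55525.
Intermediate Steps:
R(C) = 5 + 2*C²/5 (R(C) = 5 + (C*(C + C))/5 = 5 + (C*(2*C))/5 = 5 + (2*C²)/5 = 5 + 2*C²/5)
V = 1235440388/5 (V = (-12349 + 21995)*(21769 + (5 + (⅖)*98²)) = 9646*(21769 + (5 + (⅖)*9604)) = 9646*(21769 + (5 + 19208/5)) = 9646*(21769 + 19233/5) = 9646*(128078/5) = 1235440388/5 ≈ 2.4709e+8)
V/(-4450) = (1235440388/5)/(-4450) = (1235440388/5)*(-1/4450) = -617720194/11125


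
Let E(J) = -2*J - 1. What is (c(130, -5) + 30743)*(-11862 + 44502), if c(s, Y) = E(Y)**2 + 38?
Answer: 1007335680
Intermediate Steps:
E(J) = -1 - 2*J
c(s, Y) = 38 + (-1 - 2*Y)**2 (c(s, Y) = (-1 - 2*Y)**2 + 38 = 38 + (-1 - 2*Y)**2)
(c(130, -5) + 30743)*(-11862 + 44502) = ((38 + (1 + 2*(-5))**2) + 30743)*(-11862 + 44502) = ((38 + (1 - 10)**2) + 30743)*32640 = ((38 + (-9)**2) + 30743)*32640 = ((38 + 81) + 30743)*32640 = (119 + 30743)*32640 = 30862*32640 = 1007335680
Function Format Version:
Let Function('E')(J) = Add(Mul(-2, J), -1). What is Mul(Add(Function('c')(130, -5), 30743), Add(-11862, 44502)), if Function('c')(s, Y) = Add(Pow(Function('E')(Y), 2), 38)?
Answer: 1007335680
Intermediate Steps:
Function('E')(J) = Add(-1, Mul(-2, J))
Function('c')(s, Y) = Add(38, Pow(Add(-1, Mul(-2, Y)), 2)) (Function('c')(s, Y) = Add(Pow(Add(-1, Mul(-2, Y)), 2), 38) = Add(38, Pow(Add(-1, Mul(-2, Y)), 2)))
Mul(Add(Function('c')(130, -5), 30743), Add(-11862, 44502)) = Mul(Add(Add(38, Pow(Add(1, Mul(2, -5)), 2)), 30743), Add(-11862, 44502)) = Mul(Add(Add(38, Pow(Add(1, -10), 2)), 30743), 32640) = Mul(Add(Add(38, Pow(-9, 2)), 30743), 32640) = Mul(Add(Add(38, 81), 30743), 32640) = Mul(Add(119, 30743), 32640) = Mul(30862, 32640) = 1007335680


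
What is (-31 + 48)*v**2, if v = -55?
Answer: 51425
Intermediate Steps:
(-31 + 48)*v**2 = (-31 + 48)*(-55)**2 = 17*3025 = 51425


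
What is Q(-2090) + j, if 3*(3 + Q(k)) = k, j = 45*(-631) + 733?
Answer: -85085/3 ≈ -28362.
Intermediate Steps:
j = -27662 (j = -28395 + 733 = -27662)
Q(k) = -3 + k/3
Q(-2090) + j = (-3 + (⅓)*(-2090)) - 27662 = (-3 - 2090/3) - 27662 = -2099/3 - 27662 = -85085/3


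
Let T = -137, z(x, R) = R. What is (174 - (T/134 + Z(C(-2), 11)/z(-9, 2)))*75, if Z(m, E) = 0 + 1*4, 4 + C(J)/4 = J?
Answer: 1738875/134 ≈ 12977.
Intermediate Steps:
C(J) = -16 + 4*J
Z(m, E) = 4 (Z(m, E) = 0 + 4 = 4)
(174 - (T/134 + Z(C(-2), 11)/z(-9, 2)))*75 = (174 - (-137/134 + 4/2))*75 = (174 - (-137*1/134 + 4*(1/2)))*75 = (174 - (-137/134 + 2))*75 = (174 - 1*131/134)*75 = (174 - 131/134)*75 = (23185/134)*75 = 1738875/134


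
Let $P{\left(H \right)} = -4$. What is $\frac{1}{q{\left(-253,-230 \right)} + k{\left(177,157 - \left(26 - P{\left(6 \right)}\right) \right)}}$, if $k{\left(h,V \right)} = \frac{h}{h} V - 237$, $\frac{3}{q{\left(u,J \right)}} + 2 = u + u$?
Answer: $- \frac{508}{55883} \approx -0.0090904$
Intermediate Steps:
$q{\left(u,J \right)} = \frac{3}{-2 + 2 u}$ ($q{\left(u,J \right)} = \frac{3}{-2 + \left(u + u\right)} = \frac{3}{-2 + 2 u}$)
$k{\left(h,V \right)} = -237 + V$ ($k{\left(h,V \right)} = 1 V - 237 = V - 237 = -237 + V$)
$\frac{1}{q{\left(-253,-230 \right)} + k{\left(177,157 - \left(26 - P{\left(6 \right)}\right) \right)}} = \frac{1}{\frac{3}{2 \left(-1 - 253\right)} + \left(-237 + \left(157 - \left(26 - -4\right)\right)\right)} = \frac{1}{\frac{3}{2 \left(-254\right)} + \left(-237 + \left(157 - \left(26 + 4\right)\right)\right)} = \frac{1}{\frac{3}{2} \left(- \frac{1}{254}\right) + \left(-237 + \left(157 - 30\right)\right)} = \frac{1}{- \frac{3}{508} + \left(-237 + \left(157 - 30\right)\right)} = \frac{1}{- \frac{3}{508} + \left(-237 + 127\right)} = \frac{1}{- \frac{3}{508} - 110} = \frac{1}{- \frac{55883}{508}} = - \frac{508}{55883}$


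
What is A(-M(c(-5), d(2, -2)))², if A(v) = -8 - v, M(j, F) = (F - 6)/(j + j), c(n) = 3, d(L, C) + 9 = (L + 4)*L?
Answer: 289/4 ≈ 72.250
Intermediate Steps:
d(L, C) = -9 + L*(4 + L) (d(L, C) = -9 + (L + 4)*L = -9 + (4 + L)*L = -9 + L*(4 + L))
M(j, F) = (-6 + F)/(2*j) (M(j, F) = (-6 + F)/((2*j)) = (-6 + F)*(1/(2*j)) = (-6 + F)/(2*j))
A(-M(c(-5), d(2, -2)))² = (-8 - (-1)*(½)*(-6 + (-9 + 2² + 4*2))/3)² = (-8 - (-1)*(½)*(⅓)*(-6 + (-9 + 4 + 8)))² = (-8 - (-1)*(½)*(⅓)*(-6 + 3))² = (-8 - (-1)*(½)*(⅓)*(-3))² = (-8 - (-1)*(-1)/2)² = (-8 - 1*½)² = (-8 - ½)² = (-17/2)² = 289/4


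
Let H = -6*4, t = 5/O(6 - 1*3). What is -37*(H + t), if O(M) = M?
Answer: 2479/3 ≈ 826.33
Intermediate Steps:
t = 5/3 (t = 5/(6 - 1*3) = 5/(6 - 3) = 5/3 ≈ 1.6667)
H = -24
-37*(H + t) = -37*(-24 + 5/3) = -37*(-67/3) = 2479/3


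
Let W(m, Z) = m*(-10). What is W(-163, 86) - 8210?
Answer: -6580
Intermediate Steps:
W(m, Z) = -10*m
W(-163, 86) - 8210 = -10*(-163) - 8210 = 1630 - 8210 = -6580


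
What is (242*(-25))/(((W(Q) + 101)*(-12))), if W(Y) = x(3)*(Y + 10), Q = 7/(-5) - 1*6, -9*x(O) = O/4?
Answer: 30250/6047 ≈ 5.0025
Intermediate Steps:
x(O) = -O/36 (x(O) = -O/(9*4) = -O/36)
Q = -37/5 (Q = 7*(-1/5) - 6 = -7/5 - 6 = -37/5 ≈ -7.4000)
W(Y) = -5/6 - Y/12 (W(Y) = (-1/36*3)*(Y + 10) = -(10 + Y)/12 = -5/6 - Y/12)
(242*(-25))/(((W(Q) + 101)*(-12))) = (242*(-25))/((((-5/6 - 1/12*(-37/5)) + 101)*(-12))) = -6050*(-1/(12*((-5/6 + 37/60) + 101))) = -6050*(-1/(12*(-13/60 + 101))) = -6050/((6047/60)*(-12)) = -6050/(-6047/5) = -6050*(-5/6047) = 30250/6047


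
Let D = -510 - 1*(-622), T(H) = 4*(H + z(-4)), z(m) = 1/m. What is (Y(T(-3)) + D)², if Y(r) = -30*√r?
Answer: 844 - 6720*I*√13 ≈ 844.0 - 24229.0*I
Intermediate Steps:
z(m) = 1/m
T(H) = -1 + 4*H (T(H) = 4*(H + 1/(-4)) = 4*(H - ¼) = 4*(-¼ + H) = -1 + 4*H)
D = 112 (D = -510 + 622 = 112)
(Y(T(-3)) + D)² = (-30*√(-1 + 4*(-3)) + 112)² = (-30*√(-1 - 12) + 112)² = (-30*I*√13 + 112)² = (112 - 30*I*√13)²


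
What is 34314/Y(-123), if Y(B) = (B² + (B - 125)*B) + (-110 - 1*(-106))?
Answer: 34314/45629 ≈ 0.75202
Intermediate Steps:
Y(B) = -4 + B² + B*(-125 + B) (Y(B) = (B² + (-125 + B)*B) + (-110 + 106) = (B² + B*(-125 + B)) - 4 = -4 + B² + B*(-125 + B))
34314/Y(-123) = 34314/(-4 - 125*(-123) + 2*(-123)²) = 34314/(-4 + 15375 + 2*15129) = 34314/(-4 + 15375 + 30258) = 34314/45629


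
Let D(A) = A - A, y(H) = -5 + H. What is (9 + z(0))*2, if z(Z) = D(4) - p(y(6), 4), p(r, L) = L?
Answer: 10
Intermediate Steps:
D(A) = 0
z(Z) = -4 (z(Z) = 0 - 1*4 = 0 - 4 = -4)
(9 + z(0))*2 = (9 - 4)*2 = 5*2 = 10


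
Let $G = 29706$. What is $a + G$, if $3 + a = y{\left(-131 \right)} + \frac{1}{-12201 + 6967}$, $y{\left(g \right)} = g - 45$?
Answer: $\frac{154544317}{5234} \approx 29527.0$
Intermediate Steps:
$y{\left(g \right)} = -45 + g$
$a = - \frac{936887}{5234}$ ($a = -3 + \left(\left(-45 - 131\right) + \frac{1}{-12201 + 6967}\right) = -3 - \left(176 - \frac{1}{-5234}\right) = -3 - \frac{921185}{5234} = - \frac{936887}{5234} \approx -179.0$)
$a + G = - \frac{936887}{5234} + 29706 = \frac{154544317}{5234}$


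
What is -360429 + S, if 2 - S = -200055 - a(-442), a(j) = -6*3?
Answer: -160390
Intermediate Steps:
a(j) = -18
S = 200039 (S = 2 - (-200055 - 1*(-18)) = 2 - (-200055 + 18) = 2 - 1*(-200037) = 2 + 200037 = 200039)
-360429 + S = -360429 + 200039 = -160390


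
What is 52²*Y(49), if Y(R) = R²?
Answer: 6492304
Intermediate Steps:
52²*Y(49) = 52²*49² = 2704*2401 = 6492304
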